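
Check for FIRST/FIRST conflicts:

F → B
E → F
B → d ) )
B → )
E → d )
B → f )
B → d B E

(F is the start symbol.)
A FIRST/FIRST conflict occurs when two productions N → α and N → β for the same non-terminal have FIRST(α) ∩ FIRST(β) ≠ ∅ (with ε ∈ FIRST of a nullable right-hand side, so two nullable alternatives also conflict).

FIRST sets of the non-terminals at (or reachable through a nullable prefix from) the front of some alternative:
  FIRST(F) = { ')', 'd', 'f' }

Productions for E:
  E → F: FIRST = { ')', 'd', 'f' }
  E → d ): FIRST = { 'd' }
Productions for B:
  B → d ) ): FIRST = { 'd' }
  B → ): FIRST = { ')' }
  B → f ): FIRST = { 'f' }
  B → d B E: FIRST = { 'd' }
F has only one production, so no FIRST/FIRST conflict is possible there.

Conflict for E: E → F and E → d )
  Overlap: { 'd' }
Conflict for B: B → d ) ) and B → d B E
  Overlap: { 'd' }

Answer: Yes. E → F / E → d ')' on { 'd' }; B → d ')' ')' / B → d B E on { 'd' }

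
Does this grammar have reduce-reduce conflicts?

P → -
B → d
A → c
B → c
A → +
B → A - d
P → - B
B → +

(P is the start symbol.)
Yes — I3: [A → + .] vs [B → + .]; I6: [A → c .] vs [B → c .]

Augment with P' → P and build the canonical LR(0) collection (I0 = CLOSURE({[P' → . P]}), then GOTO on every symbol after a dot until no new states appear). It has 10 states:
  I0: { [P → . - B], [P → . -], [P' → . P] }  — shift
  I1: { [A → . +], [A → . c], [B → . +], [B → . A - d], [B → . c], [B → . d], [P → - . B], [P → - .] }  — shift, reduce
  I2: { [P' → P .] }  — accept
  I3: { [A → + .], [B → + .] }  — 2 reduces
  I4: { [B → A . - d] }  — shift
  I5: { [P → - B .] }  — reduce
  I6: { [A → c .], [B → c .] }  — 2 reduces
  I7: { [B → d .] }  — reduce
  I8: { [B → A - . d] }  — shift
  I9: { [B → A - d .] }  — reduce

I3 contains complete items [A → + .], [B → + .] — reduce-reduce conflict.
I6 contains complete items [A → c .], [B → c .] — reduce-reduce conflict.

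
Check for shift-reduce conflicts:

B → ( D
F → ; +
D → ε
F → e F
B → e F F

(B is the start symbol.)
No shift-reduce conflicts

A shift-reduce conflict occurs when an LR(0) state has both:
  - a complete (reduce) item [A → α .] (dot at the end), and
  - a shift item [B → β . c γ] (dot before a terminal).

Augment with B' → B and build the canonical LR(0) collection (I0 = CLOSURE({[B' → . B]}), then GOTO on every symbol after a dot until no new states appear). It has 11 states:
  I0: { [B → . ( D], [B → . e F F], [B' → . B] }  — shift
  I1: { [B → ( . D], [D → .] }  — reduce
  I2: { [B' → B .] }  — accept
  I3: { [B → e . F F], [F → . ; +], [F → . e F] }  — shift
  I4: { [F → ; . +] }  — shift
  I5: { [B → e F . F], [F → . ; +], [F → . e F] }  — shift
  I6: { [F → . ; +], [F → . e F], [F → e . F] }  — shift
  I7: { [F → e F .] }  — reduce
  I8: { [B → e F F .] }  — reduce
  I9: { [F → ; + .] }  — reduce
  I10: { [B → ( D .] }  — reduce

No state contains both a complete item and a shift item.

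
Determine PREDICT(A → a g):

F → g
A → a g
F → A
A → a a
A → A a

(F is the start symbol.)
{ 'a' }

PREDICT(A → a g) = (FIRST(RHS) \ {ε}) ∪ (FOLLOW(A) if ε ∈ FIRST(RHS), i.e. RHS ⇒* ε)
FIRST(a g) = { 'a' }
ε ∉ FIRST(a g), so FOLLOW(A) is not added.
PREDICT(A → a g) = { 'a' }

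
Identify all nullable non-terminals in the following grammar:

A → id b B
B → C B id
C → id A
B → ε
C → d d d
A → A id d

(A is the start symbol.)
{ 'B' }

A non-terminal is nullable if it can derive ε (the empty string): either it has an ε-production, or it has a production whose right-hand side consists entirely of nullable non-terminals.

ε-productions: B → ε
So B is immediately nullable.
No further non-terminal can be added: every production for the remaining non-terminals contains a terminal or a non-nullable non-terminal.
Nullable = { 'B' }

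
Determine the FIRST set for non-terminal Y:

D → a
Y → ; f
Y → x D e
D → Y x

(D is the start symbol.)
{ ';', 'x' }

To compute FIRST(Y), examine every production with Y on the left-hand side, reading each right-hand side left to right until a non-nullable symbol is reached.

From Y → ; f:
  - ';' is a terminal: add ';' and stop
From Y → x D e:
  - x is a terminal: add 'x' and stop

Collecting: FIRST(Y) = { ';', 'x' }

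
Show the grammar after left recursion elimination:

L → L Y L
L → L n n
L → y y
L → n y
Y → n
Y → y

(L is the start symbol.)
L is directly left-recursive. The standard transformation for
  A → A α₁ | ... | A α_m | β₁ | ... | β_n
is
  A  → β₁ A' | ... | β_n A'
  A' → α₁ A' | ... | α_m A' | ε

L → y y becomes L → y y L'
L → n y becomes L → n y L'
L → L Y L becomes L' → Y L L'
L → L n n becomes L' → n n L'
Add L' → ε

Productions for other non-terminals are unchanged:
  Y → n
  Y → y

Resulting grammar:
L → y y L'
L → n y L'
L' → Y L L'
L' → n n L'
L' → ε
Y → n
Y → y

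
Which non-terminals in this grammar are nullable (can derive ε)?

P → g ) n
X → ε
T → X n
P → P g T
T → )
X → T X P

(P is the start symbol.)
ε-productions: X → ε
So X is immediately nullable.
No further non-terminal can be added: every production for the remaining non-terminals contains a terminal or a non-nullable non-terminal.
Nullable = { 'X' }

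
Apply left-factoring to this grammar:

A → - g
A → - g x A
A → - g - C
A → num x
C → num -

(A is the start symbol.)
Left-factoring transforms A → αβ₁ | αβ₂ into A → αA' and A' → β₁ | β₂
(α is the longest common prefix among the alternatives). Repeat until
no nonterminal has two alternatives with a common prefix.

Round 1: A has alternatives sharing prefix '- g'. Introduce A': A → - g A'
  Add: A' → ε
  Add: A' → x A
  Add: A' → - C

No remaining common prefixes — done.

Resulting grammar:
A → - g A'
A' → ε
A' → x A
A' → - C
A → num x
C → num -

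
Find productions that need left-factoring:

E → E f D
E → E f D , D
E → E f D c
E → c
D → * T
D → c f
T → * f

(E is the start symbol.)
Yes, E has productions with common prefix 'E f D'

Left-factoring is needed when two productions for the same non-terminal
share a common prefix on the right-hand side.

Productions for E:
  E → E f D
  E → E f D , D
  E → E f D c
  E → c
Productions for D:
  D → * T
  D → c f

Found common prefix 'E f D' in productions for E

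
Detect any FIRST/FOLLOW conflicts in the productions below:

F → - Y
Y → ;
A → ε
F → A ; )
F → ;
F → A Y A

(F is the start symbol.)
A FIRST/FOLLOW conflict occurs when a non-terminal N has a nullable alternative N → β (β ⇒* ε) and another alternative N → α with FIRST(α) ∩ FOLLOW(N) ≠ ∅: on such a lookahead the parser cannot decide between expanding α and letting N vanish via β.

Nullable non-terminals: A.
A has a nullable alternative but only one production, so nothing to check.

F, Y have no nullable alternative, so no FIRST/FOLLOW check is needed there.

No FIRST/FOLLOW conflicts found.

Answer: No FIRST/FOLLOW conflicts.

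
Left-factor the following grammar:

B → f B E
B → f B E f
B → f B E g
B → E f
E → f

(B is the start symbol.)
Left-factoring transforms A → αβ₁ | αβ₂ into A → αA' and A' → β₁ | β₂
(α is the longest common prefix among the alternatives). Repeat until
no nonterminal has two alternatives with a common prefix.

Round 1: B has alternatives sharing prefix 'f B E'. Introduce B': B → f B E B'
  Add: B' → ε
  Add: B' → f
  Add: B' → g

No remaining common prefixes — done.

Resulting grammar:
B → f B E B'
B' → ε
B' → f
B' → g
B → E f
E → f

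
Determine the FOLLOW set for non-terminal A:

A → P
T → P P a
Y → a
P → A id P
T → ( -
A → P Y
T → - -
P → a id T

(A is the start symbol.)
A is the start symbol, so $ ∈ FOLLOW(A).
In P → A id P: A is followed by id P, add FIRST(id P) \ {ε} = { 'id' }

Taking the union: FOLLOW(A) = { $, 'id' }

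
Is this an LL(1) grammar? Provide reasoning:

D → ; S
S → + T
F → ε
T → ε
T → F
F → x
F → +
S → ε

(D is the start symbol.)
A grammar is LL(1) if for each non-terminal N with multiple productions, the predict sets of those productions are pairwise disjoint, where PREDICT(N → α) = (FIRST(α) \ {ε}) ∪ (FOLLOW(N) if α ⇒* ε).

Relevant sets:
  FIRST(F) = { '+', 'x', ε }
  FOLLOW(S) = { $ }
  FOLLOW(F) = { $ }
  FOLLOW(T) = { $ }

For S:
  PREDICT(S → '+' T) = { '+' }
  PREDICT(S → ε) = { $ }
For F:
  PREDICT(F → ε) = { $ }
  PREDICT(F → x) = { 'x' }
  PREDICT(F → '+') = { '+' }
For T:
  PREDICT(T → ε) = { $ }
  PREDICT(T → F) = { $, '+', 'x' }
D has a single production, so nothing to check there.

Conflict found: Predict set conflict for T: { $ }
The grammar is NOT LL(1).

Answer: No. Predict set conflict for T: { $ }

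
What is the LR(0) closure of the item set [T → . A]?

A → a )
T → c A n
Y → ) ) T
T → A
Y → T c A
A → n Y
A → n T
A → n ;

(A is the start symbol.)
Start with: [T → . A]
  [T → . A] has the dot before A: add [A → . a )], [A → . n Y], [A → . n T], [A → . n ;]
No further items can be added.

CLOSURE = { [A → . a )], [A → . n ;], [A → . n T], [A → . n Y], [T → . A] }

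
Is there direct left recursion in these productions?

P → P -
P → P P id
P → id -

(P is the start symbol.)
Direct left recursion occurs when N → N α for some non-terminal N (the right-hand side begins with the left-hand side itself).

P → P -: LEFT RECURSIVE (starts with P)
P → P P id: LEFT RECURSIVE (starts with P)
P → id -: starts with id

The grammar has direct left recursion on: P.

Answer: Yes, P is left-recursive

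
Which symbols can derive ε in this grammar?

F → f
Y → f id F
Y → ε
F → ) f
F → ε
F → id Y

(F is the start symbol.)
A non-terminal is nullable if it can derive ε (the empty string): either it has an ε-production, or it has a production whose right-hand side consists entirely of nullable non-terminals.

ε-productions: Y → ε, F → ε
So Y, F are immediately nullable.
Every non-terminal is now nullable.
Nullable = { 'F', 'Y' }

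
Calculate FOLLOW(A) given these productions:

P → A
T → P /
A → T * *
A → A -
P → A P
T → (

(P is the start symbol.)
{ $, '(', '-', '/' }

To compute FOLLOW(A), find every occurrence of A on a right-hand side N → α A β: add FIRST(β) \ {ε}, and if β is empty or nullable also add FOLLOW(N). Iterate to a fixed point.

In P → A: A is at the end, add FOLLOW(P)
In A → A -: A is followed by '-', add FIRST('-') \ {ε} = { '-' }
In P → A P: A is followed by P, add FIRST(P) \ {ε} = { '(' }

The FOLLOW sets referred to above (computed the same way, to a fixed point):
  FOLLOW(P) = { $, '/' }

Taking the union: FOLLOW(A) = { $, '(', '-', '/' }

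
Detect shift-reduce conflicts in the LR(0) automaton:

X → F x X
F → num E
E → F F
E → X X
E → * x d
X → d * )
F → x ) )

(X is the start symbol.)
No shift-reduce conflicts

A shift-reduce conflict occurs when an LR(0) state has both:
  - a complete (reduce) item [A → α .] (dot at the end), and
  - a shift item [B → β . c γ] (dot before a terminal).

Augment with X' → X and build the canonical LR(0) collection (I0 = CLOSURE({[X' → . X]}), then GOTO on every symbol after a dot until no new states appear). It has 21 states:
  I0: { [F → . num E], [F → . x ) )], [X → . F x X], [X → . d * )], [X' → . X] }  — shift
  I1: { [X → F . x X] }  — shift
  I2: { [X' → X .] }  — accept
  I3: { [X → d . * )] }  — shift
  I4: { [E → . * x d], [E → . F F], [E → . X X], [F → . num E], [F → . x ) )], [F → num . E], [X → . F x X], [X → . d * )] }  — shift
  I5: { [F → x . ) )] }  — shift
  I6: { [F → x ) . )] }  — shift
  I7: { [F → x ) ) .] }  — reduce
  I8: { [E → * . x d] }  — shift
  I9: { [F → num E .] }  — reduce
  I10: { [E → F . F], [F → . num E], [F → . x ) )], [X → F . x X] }  — shift
  I11: { [E → X . X], [F → . num E], [F → . x ) )], [X → . F x X], [X → . d * )] }  — shift
  I12: { [E → X X .] }  — reduce
  I13: { [E → F F .] }  — reduce
  I14: { [F → . num E], [F → . x ) )], [F → x . ) )], [X → . F x X], [X → . d * )], [X → F x . X] }  — shift
  I15: { [X → F x X .] }  — reduce
  I16: { [E → * x . d] }  — shift
  I17: { [E → * x d .] }  — reduce
  I18: { [X → d * . )] }  — shift
  I19: { [X → d * ) .] }  — reduce
  I20: { [F → . num E], [F → . x ) )], [X → . F x X], [X → . d * )], [X → F x . X] }  — shift

No state contains both a complete item and a shift item.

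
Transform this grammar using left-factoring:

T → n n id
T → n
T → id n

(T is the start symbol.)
Left-factoring transforms A → αβ₁ | αβ₂ into A → αA' and A' → β₁ | β₂
(α is the longest common prefix among the alternatives). Repeat until
no nonterminal has two alternatives with a common prefix.

Round 1: T has alternatives sharing prefix 'n'. Introduce T': T → n T'
  Add: T' → n id
  Add: T' → ε

No remaining common prefixes — done.

Resulting grammar:
T → n T'
T' → n id
T' → ε
T → id n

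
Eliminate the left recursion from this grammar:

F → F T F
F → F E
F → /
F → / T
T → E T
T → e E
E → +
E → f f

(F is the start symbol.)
F → / F'
F → / T F'
F' → T F F'
F' → E F'
F' → ε
T → E T
T → e E
E → +
E → f f

F is directly left-recursive. The standard transformation for
  A → A α₁ | ... | A α_m | β₁ | ... | β_n
is
  A  → β₁ A' | ... | β_n A'
  A' → α₁ A' | ... | α_m A' | ε

F → / becomes F → / F'
F → / T becomes F → / T F'
F → F T F becomes F' → T F F'
F → F E becomes F' → E F'
Add F' → ε

Productions for other non-terminals are unchanged:
  T → E T
  T → e E
  E → +
  E → f f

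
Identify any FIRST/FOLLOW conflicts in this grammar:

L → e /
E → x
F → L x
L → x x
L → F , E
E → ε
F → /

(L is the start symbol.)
Yes. E → x with FOLLOW(E) on { 'x' }

A FIRST/FOLLOW conflict occurs when a non-terminal N has a nullable alternative N → β (β ⇒* ε) and another alternative N → α with FIRST(α) ∩ FOLLOW(N) ≠ ∅: on such a lookahead the parser cannot decide between expanding α and letting N vanish via β.

Nullable non-terminals: E.

E: nullable alternative(s) E → ε; FOLLOW(E) = { $, 'x' }
  E → x: FIRST \ {ε} = { 'x' } — overlaps FOLLOW(E) on { 'x' }: CONFLICT
  E → ε: FIRST \ {ε} = { } — this is the only nullable alternative, skip

F, L have no nullable alternative, so no FIRST/FOLLOW check is needed there.

So the grammar has 1 FIRST/FOLLOW conflict (marked CONFLICT above).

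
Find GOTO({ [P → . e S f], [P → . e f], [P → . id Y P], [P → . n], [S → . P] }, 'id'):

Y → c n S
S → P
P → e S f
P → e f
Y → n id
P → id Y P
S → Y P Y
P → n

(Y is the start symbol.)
{ [P → id . Y P], [Y → . c n S], [Y → . n id] }

GOTO(I, 'id') = CLOSURE({ [A → αX.β] : [A → α.Xβ] ∈ I, X = 'id' })

Items with dot before 'id', with the dot advanced:
  [P → . id Y P] → [P → id . Y P]
Closure of the advanced items:
  [P → id . Y P] has the dot before Y: add [Y → . c n S], [Y → . n id]

GOTO = { [P → id . Y P], [Y → . c n S], [Y → . n id] }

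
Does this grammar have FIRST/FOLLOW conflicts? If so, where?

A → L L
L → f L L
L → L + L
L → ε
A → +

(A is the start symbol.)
A FIRST/FOLLOW conflict occurs when a non-terminal N has a nullable alternative N → β (β ⇒* ε) and another alternative N → α with FIRST(α) ∩ FOLLOW(N) ≠ ∅: on such a lookahead the parser cannot decide between expanding α and letting N vanish via β.

Nullable non-terminals: A, L.
FIRST sets used below: FIRST(L) = { '+', 'f', ε }

A: nullable alternative(s) A → L L; FOLLOW(A) = { $ }
  A → L L: FIRST \ {ε} = { '+', 'f' } — this is the only nullable alternative, skip
  A → +: FIRST \ {ε} = { '+' } — disjoint from FOLLOW(A)

L: nullable alternative(s) L → ε; FOLLOW(L) = { $, '+', 'f' }
  L → f L L: FIRST \ {ε} = { 'f' } — overlaps FOLLOW(L) on { 'f' }: CONFLICT
  L → L + L: FIRST \ {ε} = { '+', 'f' } — overlaps FOLLOW(L) on { '+', 'f' }: CONFLICT
  L → ε: FIRST \ {ε} = { } — this is the only nullable alternative, skip

So the grammar has 2 FIRST/FOLLOW conflicts (marked CONFLICT above).

Answer: Yes. L → f L L with FOLLOW(L) on { 'f' }; L → L '+' L with FOLLOW(L) on { '+', 'f' }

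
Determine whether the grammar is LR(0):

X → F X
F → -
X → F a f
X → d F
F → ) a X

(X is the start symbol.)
A grammar is LR(0) if no state in the canonical LR(0) collection has:
  - both a shift item (dot before a terminal) and a complete item (shift-reduce conflict), or
  - two or more complete items (reduce-reduce conflict; the accept item [X' → X .] counts as a complete item here).

Augment with X' → X and build the canonical LR(0) collection (I0 = CLOSURE({[X' → . X]}), then GOTO on every symbol after a dot until no new states appear). It has 12 states:
  I0: { [F → . ) a X], [F → . -], [X → . F X], [X → . F a f], [X → . d F], [X' → . X] }  — shift
  I1: { [F → ) . a X] }  — shift
  I2: { [F → - .] }  — reduce
  I3: { [F → . ) a X], [F → . -], [X → . F X], [X → . F a f], [X → . d F], [X → F . X], [X → F . a f] }  — shift
  I4: { [X' → X .] }  — accept
  I5: { [F → . ) a X], [F → . -], [X → d . F] }  — shift
  I6: { [X → d F .] }  — reduce
  I7: { [X → F X .] }  — reduce
  I8: { [X → F a . f] }  — shift
  I9: { [X → F a f .] }  — reduce
  I10: { [F → ) a . X], [F → . ) a X], [F → . -], [X → . F X], [X → . F a f], [X → . d F] }  — shift
  I11: { [F → ) a X .] }  — reduce

Every state is either a pure shift/goto state or contains exactly one complete item and nothing to shift — no conflicts. The grammar is LR(0).

Answer: Yes, the grammar is LR(0)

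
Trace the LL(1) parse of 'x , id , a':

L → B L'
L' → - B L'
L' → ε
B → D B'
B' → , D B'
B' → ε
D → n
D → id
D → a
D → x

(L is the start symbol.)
Stack is shown with the top on the left.

Stack        Input         Action
---------------------------------
L $          x , id , a $  output L → B L'
B L' $       x , id , a $  output B → D B'
D B' L' $    x , id , a $  output D → x
x B' L' $    x , id , a $  match 'x'
B' L' $      , id , a $    output B' → , D B'
, D B' L' $  , id , a $    match ','
D B' L' $    id , a $      output D → id
id B' L' $   id , a $      match 'id'
B' L' $      , a $         output B' → , D B'
, D B' L' $  , a $         match ','
D B' L' $    a $           output D → a
a B' L' $    a $           match 'a'
B' L' $      $             output B' → ε
L' $         $             output L' → ε
$            $             accept

The string is accepted.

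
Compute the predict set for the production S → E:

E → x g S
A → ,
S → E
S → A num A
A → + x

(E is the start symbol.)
{ 'x' }

PREDICT(S → E) = (FIRST(RHS) \ {ε}) ∪ (FOLLOW(S) if ε ∈ FIRST(RHS), i.e. RHS ⇒* ε)
FIRST(E) = { 'x' }
FIRST(E) = { 'x' }
ε ∉ FIRST(E), so FOLLOW(S) is not added.
PREDICT(S → E) = { 'x' }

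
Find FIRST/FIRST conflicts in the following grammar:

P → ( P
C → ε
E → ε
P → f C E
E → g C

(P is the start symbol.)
No FIRST/FIRST conflicts.

Productions for P:
  P → ( P: FIRST = { '(' }
  P → f C E: FIRST = { 'f' }
Productions for E:
  E → ε: FIRST = { ε }
  E → g C: FIRST = { 'g' }
C has only one production, so no FIRST/FIRST conflict is possible there.

All alternatives of each non-terminal have pairwise disjoint FIRST sets.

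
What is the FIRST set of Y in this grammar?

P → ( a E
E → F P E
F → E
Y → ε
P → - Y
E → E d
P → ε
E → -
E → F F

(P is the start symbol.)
{ ε }

To compute FIRST(Y), examine every production with Y on the left-hand side, reading each right-hand side left to right until a non-nullable symbol is reached.

From Y → ε:
  - ε-production, so ε ∈ FIRST(Y)

Collecting: FIRST(Y) = { ε }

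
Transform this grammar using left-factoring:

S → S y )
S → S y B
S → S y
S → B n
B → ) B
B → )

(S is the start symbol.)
Left-factoring transforms A → αβ₁ | αβ₂ into A → αA' and A' → β₁ | β₂
(α is the longest common prefix among the alternatives). Repeat until
no nonterminal has two alternatives with a common prefix.

Round 1: S has alternatives sharing prefix 'S y'. Introduce S': S → S y S'
  Add: S' → )
  Add: S' → B
  Add: S' → ε

Round 2: B has alternatives sharing prefix ')'. Introduce B': B → ) B'
  Add: B' → B
  Add: B' → ε

No remaining common prefixes — done.

Resulting grammar:
S → S y S'
S' → )
S' → B
S' → ε
S → B n
B → ) B'
B' → B
B' → ε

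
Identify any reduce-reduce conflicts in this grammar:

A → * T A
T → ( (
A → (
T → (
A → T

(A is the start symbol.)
Yes — I1: [A → ( .] vs [T → ( .]

A reduce-reduce conflict occurs when an LR(0) state has two complete items [A → α .] and [B → β .] — both call for a reduction, and with no lookahead the parser cannot choose between them.

Augment with A' → A and build the canonical LR(0) collection (I0 = CLOSURE({[A' → . A]}), then GOTO on every symbol after a dot until no new states appear). It has 9 states:
  I0: { [A → . (], [A → . * T A], [A → . T], [A' → . A], [T → . ( (], [T → . (] }  — shift
  I1: { [A → ( .], [T → ( . (], [T → ( .] }  — shift, 2 reduces
  I2: { [A → * . T A], [T → . ( (], [T → . (] }  — shift
  I3: { [A' → A .] }  — accept
  I4: { [A → T .] }  — reduce
  I5: { [T → ( . (], [T → ( .] }  — shift, reduce
  I6: { [A → * T . A], [A → . (], [A → . * T A], [A → . T], [T → . ( (], [T → . (] }  — shift
  I7: { [A → * T A .] }  — reduce
  I8: { [T → ( ( .] }  — reduce

I1 contains complete items [A → ( .], [T → ( .] — reduce-reduce conflict.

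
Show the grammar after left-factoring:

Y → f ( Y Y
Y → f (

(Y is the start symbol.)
Left-factoring transforms A → αβ₁ | αβ₂ into A → αA' and A' → β₁ | β₂
(α is the longest common prefix among the alternatives). Repeat until
no nonterminal has two alternatives with a common prefix.

Round 1: Y has alternatives sharing prefix 'f ('. Introduce Y': Y → f ( Y'
  Add: Y' → Y Y
  Add: Y' → ε

No remaining common prefixes — done.

Resulting grammar:
Y → f ( Y'
Y' → Y Y
Y' → ε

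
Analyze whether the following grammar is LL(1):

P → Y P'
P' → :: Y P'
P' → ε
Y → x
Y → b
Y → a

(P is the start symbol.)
Yes, the grammar is LL(1).

A grammar is LL(1) if for each non-terminal N with multiple productions, the predict sets of those productions are pairwise disjoint, where PREDICT(N → α) = (FIRST(α) \ {ε}) ∪ (FOLLOW(N) if α ⇒* ε).

Relevant sets:
  FOLLOW(P') = { $ }

For P':
  PREDICT(P' → :: Y P') = { '::' }
  PREDICT(P' → ε) = { $ }
For Y:
  PREDICT(Y → x) = { 'x' }
  PREDICT(Y → b) = { 'b' }
  PREDICT(Y → a) = { 'a' }
P has a single production, so nothing to check there.

All predict sets are disjoint. The grammar IS LL(1).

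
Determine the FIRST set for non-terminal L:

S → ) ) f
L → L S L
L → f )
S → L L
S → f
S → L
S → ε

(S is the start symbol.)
From L → L S L:
  - L is the symbol being defined: contributes nothing new
    L is not nullable, so stop
From L → f ):
  - f is a terminal: add 'f' and stop

Collecting: FIRST(L) = { 'f' }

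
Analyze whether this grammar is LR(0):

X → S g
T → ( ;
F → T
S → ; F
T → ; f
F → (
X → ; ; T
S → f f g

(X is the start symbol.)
No. Shift-reduce conflict between [F → ( .] and [T → ( . ;]

A grammar is LR(0) if no state in the canonical LR(0) collection has:
  - both a shift item (dot before a terminal) and a complete item (shift-reduce conflict), or
  - two or more complete items (reduce-reduce conflict; the accept item [X' → X .] counts as a complete item here).

Augment with X' → X and build the canonical LR(0) collection (I0 = CLOSURE({[X' → . X]}), then GOTO on every symbol after a dot until no new states appear). It has 17 states:
  I0: { [S → . ; F], [S → . f f g], [X → . ; ; T], [X → . S g], [X' → . X] }  — shift
  I1: { [F → . (], [F → . T], [S → ; . F], [T → . ( ;], [T → . ; f], [X → ; . ; T] }  — shift
  I2: { [X → S . g] }  — shift
  I3: { [X' → X .] }  — accept
  I4: { [S → f . f g] }  — shift
  I5: { [S → f f . g] }  — shift
  I6: { [S → f f g .] }  — reduce
  I7: { [X → S g .] }  — reduce
  I8: { [F → ( .], [T → ( . ;] }  — shift, reduce
  I9: { [T → . ( ;], [T → . ; f], [T → ; . f], [X → ; ; . T] }  — shift
  I10: { [S → ; F .] }  — reduce
  I11: { [F → T .] }  — reduce
  I12: { [T → ( . ;] }  — shift
  I13: { [T → ; . f] }  — shift
  I14: { [X → ; ; T .] }  — reduce
  I15: { [T → ; f .] }  — reduce
  I16: { [T → ( ; .] }  — reduce

Conflict in state I8:
  Shift-reduce conflict between [F → ( .] and [T → ( . ;]
So the grammar is NOT LR(0).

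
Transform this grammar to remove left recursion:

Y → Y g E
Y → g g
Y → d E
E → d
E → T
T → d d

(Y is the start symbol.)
Y → g g Y'
Y → d E Y'
Y' → g E Y'
Y' → ε
E → d
E → T
T → d d

Y is directly left-recursive. The standard transformation for
  A → A α₁ | ... | A α_m | β₁ | ... | β_n
is
  A  → β₁ A' | ... | β_n A'
  A' → α₁ A' | ... | α_m A' | ε

Y → g g becomes Y → g g Y'
Y → d E becomes Y → d E Y'
Y → Y g E becomes Y' → g E Y'
Add Y' → ε

Productions for other non-terminals are unchanged:
  E → d
  E → T
  T → d d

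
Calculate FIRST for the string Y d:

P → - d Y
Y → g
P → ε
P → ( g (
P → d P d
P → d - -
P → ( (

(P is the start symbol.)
FIRST sets of the non-terminals involved (from the grammar, by fixed-point iteration):
  FIRST(Y) = { 'g' }

To compute FIRST(Y d), process the symbols left to right:
Symbol Y is a non-terminal. Add FIRST(Y) \ {ε} = { 'g' }
Y is not nullable (ε ∉ FIRST(Y)), so stop here.
FIRST(Y d) = { 'g' }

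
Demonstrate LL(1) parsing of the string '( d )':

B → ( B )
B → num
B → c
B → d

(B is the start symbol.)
LL(1) parsing maintains a stack (initially the start symbol over $) and the input. At each step: if the stack top is a terminal, match it against the current input token; if it is a non-terminal N, replace it with the RHS of M[N, lookahead] (the unique production whose predict set contains the lookahead).

Stack is shown with the top on the left.

Stack    Input    Action
------------------------
B $      ( d ) $  output B → ( B )
( B ) $  ( d ) $  match '('
B ) $    d ) $    output B → d
d ) $    d ) $    match 'd'
) $      ) $      match ')'
$        $        accept

The string is accepted.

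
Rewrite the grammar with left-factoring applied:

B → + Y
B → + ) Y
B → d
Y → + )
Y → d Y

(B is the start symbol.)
B → + B'
B' → Y
B' → ) Y
B → d
Y → + )
Y → d Y

Left-factoring transforms A → αβ₁ | αβ₂ into A → αA' and A' → β₁ | β₂
(α is the longest common prefix among the alternatives). Repeat until
no nonterminal has two alternatives with a common prefix.

Round 1: B has alternatives sharing prefix '+'. Introduce B': B → + B'
  Add: B' → Y
  Add: B' → ) Y

No remaining common prefixes — done.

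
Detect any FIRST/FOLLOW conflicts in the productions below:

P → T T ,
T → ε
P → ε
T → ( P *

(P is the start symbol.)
A FIRST/FOLLOW conflict occurs when a non-terminal N has a nullable alternative N → β (β ⇒* ε) and another alternative N → α with FIRST(α) ∩ FOLLOW(N) ≠ ∅: on such a lookahead the parser cannot decide between expanding α and letting N vanish via β.

Nullable non-terminals: P, T.
FIRST sets used below: FIRST(T) = { '(', ε }

P: nullable alternative(s) P → ε; FOLLOW(P) = { $, '*' }
  P → T T ,: FIRST \ {ε} = { '(', ',' } — disjoint from FOLLOW(P)
  P → ε: FIRST \ {ε} = { } — this is the only nullable alternative, skip

T: nullable alternative(s) T → ε; FOLLOW(T) = { '(', ',' }
  T → ε: FIRST \ {ε} = { } — this is the only nullable alternative, skip
  T → ( P *: FIRST \ {ε} = { '(' } — overlaps FOLLOW(T) on { '(' }: CONFLICT

So the grammar has 1 FIRST/FOLLOW conflict (marked CONFLICT above).

Answer: Yes. T → '(' P '*' with FOLLOW(T) on { '(' }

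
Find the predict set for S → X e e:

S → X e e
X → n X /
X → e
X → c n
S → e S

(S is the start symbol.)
{ 'c', 'e', 'n' }

PREDICT(S → X e e) = (FIRST(RHS) \ {ε}) ∪ (FOLLOW(S) if ε ∈ FIRST(RHS), i.e. RHS ⇒* ε)
FIRST(X) = { 'c', 'e', 'n' }
FIRST(X e e) = { 'c', 'e', 'n' }
ε ∉ FIRST(X e e), so FOLLOW(S) is not added.
PREDICT(S → X e e) = { 'c', 'e', 'n' }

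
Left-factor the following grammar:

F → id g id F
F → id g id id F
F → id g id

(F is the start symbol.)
F → id g id F'
F' → F
F' → id F
F' → ε

Left-factoring transforms A → αβ₁ | αβ₂ into A → αA' and A' → β₁ | β₂
(α is the longest common prefix among the alternatives). Repeat until
no nonterminal has two alternatives with a common prefix.

Round 1: F has alternatives sharing prefix 'id g id'. Introduce F': F → id g id F'
  Add: F' → F
  Add: F' → id F
  Add: F' → ε

No remaining common prefixes — done.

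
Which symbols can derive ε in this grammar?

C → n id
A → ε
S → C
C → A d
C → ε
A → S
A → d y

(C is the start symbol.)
{ 'A', 'C', 'S' }

A non-terminal is nullable if it can derive ε (the empty string): either it has an ε-production, or it has a production whose right-hand side consists entirely of nullable non-terminals.

ε-productions: A → ε, C → ε
So A, C are immediately nullable.
S → C: every symbol on the right is nullable, so S is nullable too.
Every non-terminal is now nullable.
Nullable = { 'A', 'C', 'S' }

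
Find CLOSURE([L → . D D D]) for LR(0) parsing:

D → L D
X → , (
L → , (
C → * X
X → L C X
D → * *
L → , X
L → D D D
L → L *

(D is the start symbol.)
{ [D → . * *], [D → . L D], [L → . , (], [L → . , X], [L → . D D D], [L → . L *] }

To compute CLOSURE, for each item [A → α.Bβ] where B is a non-terminal, add [B → .γ] for all productions B → γ; repeat for the newly added items until nothing changes.

Start with: [L → . D D D]
  [L → . D D D] has the dot before D: add [D → . L D], [D → . * *]
  [D → . L D] has the dot before L: add [L → . , (], [L → . , X], [L → . L *]
No further items can be added.

CLOSURE = { [D → . * *], [D → . L D], [L → . , (], [L → . , X], [L → . D D D], [L → . L *] }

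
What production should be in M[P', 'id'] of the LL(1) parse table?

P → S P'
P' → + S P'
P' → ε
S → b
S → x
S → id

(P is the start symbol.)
Empty (error entry)

To find M[P', 'id'], we find productions for P' where 'id' is in the predict set (PREDICT(N → α) = (FIRST(α) \ {ε}) ∪ (FOLLOW(N) if α ⇒* ε)).

Relevant sets:
  FOLLOW(P') = { $ }

P' → + S P': PREDICT = { '+' }
P' → ε: PREDICT = { $ }

M[P', 'id'] is empty (no production applies)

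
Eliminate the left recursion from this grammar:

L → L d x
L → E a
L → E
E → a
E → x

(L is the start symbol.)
L is directly left-recursive. The standard transformation for
  A → A α₁ | ... | A α_m | β₁ | ... | β_n
is
  A  → β₁ A' | ... | β_n A'
  A' → α₁ A' | ... | α_m A' | ε

L → E a becomes L → E a L'
L → E becomes L → E L'
L → L d x becomes L' → d x L'
Add L' → ε

Productions for other non-terminals are unchanged:
  E → a
  E → x

Resulting grammar:
L → E a L'
L → E L'
L' → d x L'
L' → ε
E → a
E → x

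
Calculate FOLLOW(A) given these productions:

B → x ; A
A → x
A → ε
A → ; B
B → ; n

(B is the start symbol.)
In B → x ; A: A is at the end, add FOLLOW(B)

The FOLLOW sets referred to above (computed the same way, to a fixed point):
  FOLLOW(B) = { $ }

Taking the union: FOLLOW(A) = { $ }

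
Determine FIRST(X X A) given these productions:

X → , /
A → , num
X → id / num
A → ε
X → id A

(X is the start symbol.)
FIRST sets of the non-terminals involved (from the grammar, by fixed-point iteration):
  FIRST(X) = { ',', 'id' }

To compute FIRST(X X A), process the symbols left to right:
Symbol X is a non-terminal. Add FIRST(X) \ {ε} = { ',', 'id' }
X is not nullable (ε ∉ FIRST(X)), so stop here.
FIRST(X X A) = { ',', 'id' }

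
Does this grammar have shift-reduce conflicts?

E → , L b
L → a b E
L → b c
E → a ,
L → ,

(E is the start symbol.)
No shift-reduce conflicts

A shift-reduce conflict occurs when an LR(0) state has both:
  - a complete (reduce) item [A → α .] (dot at the end), and
  - a shift item [B → β . c γ] (dot before a terminal).

Augment with E' → E and build the canonical LR(0) collection (I0 = CLOSURE({[E' → . E]}), then GOTO on every symbol after a dot until no new states appear). It has 13 states:
  I0: { [E → . , L b], [E → . a ,], [E' → . E] }  — shift
  I1: { [E → , . L b], [L → . ,], [L → . a b E], [L → . b c] }  — shift
  I2: { [E' → E .] }  — accept
  I3: { [E → a . ,] }  — shift
  I4: { [E → a , .] }  — reduce
  I5: { [L → , .] }  — reduce
  I6: { [E → , L . b] }  — shift
  I7: { [L → a . b E] }  — shift
  I8: { [L → b . c] }  — shift
  I9: { [L → b c .] }  — reduce
  I10: { [E → . , L b], [E → . a ,], [L → a b . E] }  — shift
  I11: { [L → a b E .] }  — reduce
  I12: { [E → , L b .] }  — reduce

No state contains both a complete item and a shift item.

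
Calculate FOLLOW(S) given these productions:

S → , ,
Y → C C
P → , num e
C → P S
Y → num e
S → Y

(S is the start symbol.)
{ $, ',' }

To compute FOLLOW(S), find every occurrence of S on a right-hand side N → α S β: add FIRST(β) \ {ε}, and if β is empty or nullable also add FOLLOW(N). Iterate to a fixed point.

S is the start symbol, so $ ∈ FOLLOW(S).
In C → P S: S is at the end, add FOLLOW(C)

The FOLLOW sets referred to above (computed the same way, to a fixed point):
  FOLLOW(C) = { $, ',' }

Taking the union: FOLLOW(S) = { $, ',' }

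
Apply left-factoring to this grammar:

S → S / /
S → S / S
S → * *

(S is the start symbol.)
Left-factoring transforms A → αβ₁ | αβ₂ into A → αA' and A' → β₁ | β₂
(α is the longest common prefix among the alternatives). Repeat until
no nonterminal has two alternatives with a common prefix.

Round 1: S has alternatives sharing prefix 'S /'. Introduce S': S → S / S'
  Add: S' → /
  Add: S' → S

No remaining common prefixes — done.

Resulting grammar:
S → S / S'
S' → /
S' → S
S → * *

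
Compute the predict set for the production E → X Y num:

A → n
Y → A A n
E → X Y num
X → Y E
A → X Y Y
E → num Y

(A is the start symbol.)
PREDICT(E → X Y num) = (FIRST(RHS) \ {ε}) ∪ (FOLLOW(E) if ε ∈ FIRST(RHS), i.e. RHS ⇒* ε)
FIRST(X) = { 'n' }
FIRST(X Y num) = { 'n' }
ε ∉ FIRST(X Y num), so FOLLOW(E) is not added.
PREDICT(E → X Y num) = { 'n' }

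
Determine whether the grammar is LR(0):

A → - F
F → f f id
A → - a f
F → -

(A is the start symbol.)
Yes, the grammar is LR(0)

Augment with A' → A and build the canonical LR(0) collection (I0 = CLOSURE({[A' → . A]}), then GOTO on every symbol after a dot until no new states appear). It has 10 states:
  I0: { [A → . - F], [A → . - a f], [A' → . A] }  — shift
  I1: { [A → - . F], [A → - . a f], [F → . -], [F → . f f id] }  — shift
  I2: { [A' → A .] }  — accept
  I3: { [F → - .] }  — reduce
  I4: { [A → - F .] }  — reduce
  I5: { [A → - a . f] }  — shift
  I6: { [F → f . f id] }  — shift
  I7: { [F → f f . id] }  — shift
  I8: { [F → f f id .] }  — reduce
  I9: { [A → - a f .] }  — reduce

Every state is either a pure shift/goto state or contains exactly one complete item and nothing to shift — no conflicts. The grammar is LR(0).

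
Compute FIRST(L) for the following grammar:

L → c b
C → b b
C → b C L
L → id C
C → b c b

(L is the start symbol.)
{ 'c', 'id' }

To compute FIRST(L), examine every production with L on the left-hand side, reading each right-hand side left to right until a non-nullable symbol is reached.

From L → c b:
  - c is a terminal: add 'c' and stop
From L → id C:
  - id is a terminal: add 'id' and stop

Collecting: FIRST(L) = { 'c', 'id' }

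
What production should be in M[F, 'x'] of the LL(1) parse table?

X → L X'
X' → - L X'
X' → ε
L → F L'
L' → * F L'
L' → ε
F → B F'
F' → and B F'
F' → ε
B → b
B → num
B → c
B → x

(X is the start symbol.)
To find M[F, 'x'], we find productions for F where 'x' is in the predict set (PREDICT(N → α) = (FIRST(α) \ {ε}) ∪ (FOLLOW(N) if α ⇒* ε)).

Relevant sets:
  FIRST(B) = { 'b', 'c', 'num', 'x' }

F → B F': PREDICT = { 'b', 'c', 'num', 'x' }
  'x' is in predict set, so this production goes in M[F, 'x']

M[F, 'x'] = F → B F'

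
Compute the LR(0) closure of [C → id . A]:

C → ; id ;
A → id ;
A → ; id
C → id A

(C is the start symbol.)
To compute CLOSURE, for each item [A → α.Bβ] where B is a non-terminal, add [B → .γ] for all productions B → γ; repeat for the newly added items until nothing changes.

Start with: [C → id . A]
  [C → id . A] has the dot before A: add [A → . id ;], [A → . ; id]
No further items can be added.

CLOSURE = { [A → . ; id], [A → . id ;], [C → id . A] }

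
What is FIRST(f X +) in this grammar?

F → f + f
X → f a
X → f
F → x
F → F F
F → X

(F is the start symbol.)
{ 'f' }

To compute FIRST(f X +), process the symbols left to right:
Symbol f is a terminal. Add 'f' and stop.
FIRST(f X +) = { 'f' }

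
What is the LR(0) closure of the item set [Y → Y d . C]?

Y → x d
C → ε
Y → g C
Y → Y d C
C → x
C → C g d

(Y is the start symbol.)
{ [C → . C g d], [C → . x], [C → .], [Y → Y d . C] }

To compute CLOSURE, for each item [A → α.Bβ] where B is a non-terminal, add [B → .γ] for all productions B → γ; repeat for the newly added items until nothing changes.

Start with: [Y → Y d . C]
  [Y → Y d . C] has the dot before C: add [C → .], [C → . x], [C → . C g d]
No further items can be added.

CLOSURE = { [C → . C g d], [C → . x], [C → .], [Y → Y d . C] }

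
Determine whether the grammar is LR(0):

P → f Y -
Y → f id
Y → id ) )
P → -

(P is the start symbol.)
Yes, the grammar is LR(0)

A grammar is LR(0) if no state in the canonical LR(0) collection has:
  - both a shift item (dot before a terminal) and a complete item (shift-reduce conflict), or
  - two or more complete items (reduce-reduce conflict; the accept item [P' → P .] counts as a complete item here).

Augment with P' → P and build the canonical LR(0) collection (I0 = CLOSURE({[P' → . P]}), then GOTO on every symbol after a dot until no new states appear). It has 11 states:
  I0: { [P → . -], [P → . f Y -], [P' → . P] }  — shift
  I1: { [P → - .] }  — reduce
  I2: { [P' → P .] }  — accept
  I3: { [P → f . Y -], [Y → . f id], [Y → . id ) )] }  — shift
  I4: { [P → f Y . -] }  — shift
  I5: { [Y → f . id] }  — shift
  I6: { [Y → id . ) )] }  — shift
  I7: { [Y → id ) . )] }  — shift
  I8: { [Y → id ) ) .] }  — reduce
  I9: { [Y → f id .] }  — reduce
  I10: { [P → f Y - .] }  — reduce

Every state is either a pure shift/goto state or contains exactly one complete item and nothing to shift — no conflicts. The grammar is LR(0).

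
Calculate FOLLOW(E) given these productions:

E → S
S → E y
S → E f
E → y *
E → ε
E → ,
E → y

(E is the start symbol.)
To compute FOLLOW(E), find every occurrence of E on a right-hand side N → α E β: add FIRST(β) \ {ε}, and if β is empty or nullable also add FOLLOW(N). Iterate to a fixed point.

E is the start symbol, so $ ∈ FOLLOW(E).
In S → E y: E is followed by y, add FIRST(y) \ {ε} = { 'y' }
In S → E f: E is followed by f, add FIRST(f) \ {ε} = { 'f' }

Taking the union: FOLLOW(E) = { $, 'f', 'y' }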